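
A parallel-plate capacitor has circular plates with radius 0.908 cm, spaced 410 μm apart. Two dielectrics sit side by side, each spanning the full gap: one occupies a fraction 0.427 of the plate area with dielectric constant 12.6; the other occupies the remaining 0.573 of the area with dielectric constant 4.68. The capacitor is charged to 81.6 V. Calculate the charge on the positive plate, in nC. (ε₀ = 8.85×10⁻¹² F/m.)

3.68 nC

A = π(0.908 cm)² = 2.59×10⁻⁴ m².
Side-by-side slabs ⇒ two capacitors in parallel, each spanning the full gap.
C₁ = κ₁ε₀A₁/d = 12.6 × 8.85×10⁻¹² × 1.11×10⁻⁴ / 4.10×10⁻⁴ = 3.01×10⁻¹¹ F.
C₂ = κ₂ε₀A₂/d = 4.68 × 8.85×10⁻¹² × 1.48×10⁻⁴ / 4.10×10⁻⁴ = 1.50×10⁻¹¹ F.
C = C₁ + C₂ = 4.51×10⁻¹¹ F.
Q = CV = 4.51×10⁻¹¹ × 81.6 = 3.68×10⁻⁹ C.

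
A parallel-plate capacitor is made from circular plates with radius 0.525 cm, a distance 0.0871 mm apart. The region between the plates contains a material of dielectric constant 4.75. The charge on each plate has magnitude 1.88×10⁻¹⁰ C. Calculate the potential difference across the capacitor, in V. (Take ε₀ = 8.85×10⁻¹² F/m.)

4.50 V

A = π(0.525 cm)² = 8.66×10⁻⁵ m².
C = κε₀A/d = 4.75 × 8.85×10⁻¹² × 8.66×10⁻⁵ / 8.71×10⁻⁵ = 4.18×10⁻¹¹ F.
V = Q/C = 1.88×10⁻¹⁰ / 4.18×10⁻¹¹ = 4.50 V.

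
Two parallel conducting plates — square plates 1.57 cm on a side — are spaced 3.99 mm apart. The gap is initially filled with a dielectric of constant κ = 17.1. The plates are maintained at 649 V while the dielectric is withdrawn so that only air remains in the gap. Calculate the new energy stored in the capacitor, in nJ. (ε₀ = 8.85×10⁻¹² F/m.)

A = (1.57 cm)² = 2.46×10⁻⁴ m².
Initially C₁ = κε₀A/d = 17.1 × 8.85×10⁻¹² × 2.46×10⁻⁴ / 3.99×10⁻³ = 9.35×10⁻¹² F.
U₁ = 1.97×10⁻⁶ J.
Battery connected ⇒ V is held fixed. C₂ = 0.0585 C₁ and U = ½CV², so U₂/U₁ = C₂/C₁ = 0.0585.
U₂ = 0.0585 × 1.97×10⁻⁶ = 1.15×10⁻⁷ J.

U ≈ 115 nJ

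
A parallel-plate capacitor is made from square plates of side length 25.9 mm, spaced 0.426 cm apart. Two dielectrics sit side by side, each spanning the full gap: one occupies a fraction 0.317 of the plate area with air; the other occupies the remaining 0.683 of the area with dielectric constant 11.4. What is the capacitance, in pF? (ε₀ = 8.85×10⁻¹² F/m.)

11.3 pF

A = (25.9 mm)² = 6.71×10⁻⁴ m².
Side-by-side slabs ⇒ two capacitors in parallel, each spanning the full gap.
C₁ = κ₁ε₀A₁/d = 1.00 × 8.85×10⁻¹² × 2.13×10⁻⁴ / 4.26×10⁻³ = 4.42×10⁻¹³ F.
C₂ = κ₂ε₀A₂/d = 11.4 × 8.85×10⁻¹² × 4.58×10⁻⁴ / 4.26×10⁻³ = 1.09×10⁻¹¹ F.
C = C₁ + C₂ = 1.13×10⁻¹¹ F.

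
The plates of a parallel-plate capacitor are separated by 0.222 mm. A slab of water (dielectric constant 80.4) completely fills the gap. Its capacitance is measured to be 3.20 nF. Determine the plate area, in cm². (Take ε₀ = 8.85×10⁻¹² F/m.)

A ≈ 9.98 cm²

A = Cd/(κε₀) = 3.20×10⁻⁹ × 2.22×10⁻⁴ / (80.4 × 8.85×10⁻¹²) = 9.98×10⁻⁴ m².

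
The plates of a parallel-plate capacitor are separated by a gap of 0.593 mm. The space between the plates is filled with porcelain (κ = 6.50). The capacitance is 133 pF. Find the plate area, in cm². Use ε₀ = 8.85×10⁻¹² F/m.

A ≈ 13.7 cm²

A = Cd/(κε₀) = 1.33×10⁻¹⁰ × 5.93×10⁻⁴ / (6.50 × 8.85×10⁻¹²) = 1.37×10⁻³ m².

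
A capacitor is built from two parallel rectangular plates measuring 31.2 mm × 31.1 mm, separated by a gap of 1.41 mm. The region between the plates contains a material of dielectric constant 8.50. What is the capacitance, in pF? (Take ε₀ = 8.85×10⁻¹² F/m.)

A = 31.2 × 31.1 mm² = 9.70×10⁻⁴ m².
C = κε₀A/d = 8.50 × 8.85×10⁻¹² × 9.70×10⁻⁴ / 1.41×10⁻³ = 5.18×10⁻¹¹ F.

51.8 pF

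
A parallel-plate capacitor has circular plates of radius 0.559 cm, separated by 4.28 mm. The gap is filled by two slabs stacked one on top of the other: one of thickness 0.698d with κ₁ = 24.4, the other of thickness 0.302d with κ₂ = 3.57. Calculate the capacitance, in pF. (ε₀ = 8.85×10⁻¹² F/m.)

A = π(0.559 cm)² = 9.82×10⁻⁵ m².
Stacked slabs ⇒ two capacitors in series, each with the full plate area.
C₁ = κ₁ε₀A/d₁ = 24.4 × 8.85×10⁻¹² × 9.82×10⁻⁵ / 2.99×10⁻³ = 7.10×10⁻¹² F.
C₂ = κ₂ε₀A/d₂ = 3.57 × 8.85×10⁻¹² × 9.82×10⁻⁵ / 1.29×10⁻³ = 2.40×10⁻¹² F.
C = (1/C₁ + 1/C₂)⁻¹ = 1.79×10⁻¹² F.

1.79 pF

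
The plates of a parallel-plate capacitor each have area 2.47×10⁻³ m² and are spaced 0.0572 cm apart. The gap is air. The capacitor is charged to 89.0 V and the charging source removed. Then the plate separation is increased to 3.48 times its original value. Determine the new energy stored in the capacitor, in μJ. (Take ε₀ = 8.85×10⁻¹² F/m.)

Initially C₁ = ε₀A/d = 8.85×10⁻¹² × 2.47×10⁻³ / 5.72×10⁻⁴ = 3.82×10⁻¹¹ F.
U₁ = 1.51×10⁻⁷ J.
Isolated ⇒ Q is held fixed. C₂ = 0.287 C₁ and U = Q²/(2C), so U₂/U₁ = C₁/C₂ = 3.48.
U₂ = 3.48 × 1.51×10⁻⁷ = 5.27×10⁻⁷ J.

U ≈ 0.527 μJ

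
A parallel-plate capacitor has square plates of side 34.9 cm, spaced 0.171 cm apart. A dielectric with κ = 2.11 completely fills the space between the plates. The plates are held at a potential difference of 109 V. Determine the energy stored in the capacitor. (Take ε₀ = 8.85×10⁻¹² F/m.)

A = (34.9 cm)² = 0.122 m².
C = κε₀A/d = 2.11 × 8.85×10⁻¹² × 0.122 / 1.71×10⁻³ = 1.33×10⁻⁹ F.
U = ½CV² = ½ × 1.33×10⁻⁹ × (109)² = 7.90×10⁻⁶ J.

7.90 μJ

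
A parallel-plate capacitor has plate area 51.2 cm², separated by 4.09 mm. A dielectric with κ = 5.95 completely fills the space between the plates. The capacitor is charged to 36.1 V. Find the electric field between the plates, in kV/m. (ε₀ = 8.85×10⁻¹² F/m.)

8.83 kV/m

E = V/d = 36.1 / 4.09×10⁻³ = 8.83×10³ V/m.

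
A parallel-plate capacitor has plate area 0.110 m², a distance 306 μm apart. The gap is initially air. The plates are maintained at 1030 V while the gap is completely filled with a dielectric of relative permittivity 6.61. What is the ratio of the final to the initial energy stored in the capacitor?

Battery connected ⇒ V is held fixed.
C₂ = 6.61 C₁ and U = ½CV², so U₂/U₁ = C₂/C₁ = 6.61.

U₂/U₁ ≈ 6.61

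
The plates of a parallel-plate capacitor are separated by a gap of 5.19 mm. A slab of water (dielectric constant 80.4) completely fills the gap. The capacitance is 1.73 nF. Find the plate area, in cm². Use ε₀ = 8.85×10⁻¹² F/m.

A = Cd/(κε₀) = 1.73×10⁻⁹ × 5.19×10⁻³ / (80.4 × 8.85×10⁻¹²) = 1.26×10⁻² m².

A ≈ 126 cm²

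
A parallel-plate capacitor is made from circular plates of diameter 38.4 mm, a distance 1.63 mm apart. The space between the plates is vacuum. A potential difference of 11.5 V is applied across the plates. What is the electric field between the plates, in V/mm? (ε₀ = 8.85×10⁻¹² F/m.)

E ≈ 7.06 V/mm

E = V/d = 11.5 / 1.63×10⁻³ = 7.06×10³ V/m.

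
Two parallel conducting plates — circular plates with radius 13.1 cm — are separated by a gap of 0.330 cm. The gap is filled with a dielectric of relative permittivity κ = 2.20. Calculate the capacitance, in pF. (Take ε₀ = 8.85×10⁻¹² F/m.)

C ≈ 318 pF

A = π(13.1 cm)² = 5.39×10⁻² m².
C = κε₀A/d = 2.20 × 8.85×10⁻¹² × 5.39×10⁻² / 3.30×10⁻³ = 3.18×10⁻¹⁰ F.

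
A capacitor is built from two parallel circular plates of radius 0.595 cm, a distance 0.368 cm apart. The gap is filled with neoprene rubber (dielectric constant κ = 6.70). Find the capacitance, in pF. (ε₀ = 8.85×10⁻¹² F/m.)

C ≈ 1.79 pF

A = π(0.595 cm)² = 1.11×10⁻⁴ m².
C = κε₀A/d = 6.70 × 8.85×10⁻¹² × 1.11×10⁻⁴ / 3.68×10⁻³ = 1.79×10⁻¹² F.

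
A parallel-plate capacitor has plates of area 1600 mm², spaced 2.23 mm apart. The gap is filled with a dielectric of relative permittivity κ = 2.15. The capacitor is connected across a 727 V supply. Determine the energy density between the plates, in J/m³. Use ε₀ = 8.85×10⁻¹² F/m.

E = V/d = 727 / 2.23×10⁻³ = 3.26×10⁵ V/m.
u = ½κε₀E² = ½ × 2.15 × 8.85×10⁻¹² × (3.26×10⁵)² = 1.01 J/m³.

1.01 J/m³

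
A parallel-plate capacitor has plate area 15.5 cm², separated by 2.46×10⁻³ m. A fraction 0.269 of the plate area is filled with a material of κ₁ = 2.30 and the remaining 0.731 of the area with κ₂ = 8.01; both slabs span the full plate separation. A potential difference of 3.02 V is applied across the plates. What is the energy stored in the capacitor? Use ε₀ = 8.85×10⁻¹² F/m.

A = 15.5 cm² = 1.55×10⁻³ m².
Side-by-side slabs ⇒ two capacitors in parallel, each spanning the full gap.
C₁ = κ₁ε₀A₁/d = 2.30 × 8.85×10⁻¹² × 4.17×10⁻⁴ / 2.46×10⁻³ = 3.45×10⁻¹² F.
C₂ = κ₂ε₀A₂/d = 8.01 × 8.85×10⁻¹² × 1.13×10⁻³ / 2.46×10⁻³ = 3.27×10⁻¹¹ F.
C = C₁ + C₂ = 3.61×10⁻¹¹ F.
U = ½CV² = ½ × 3.61×10⁻¹¹ × (3.02)² = 1.65×10⁻¹⁰ J.

165 pJ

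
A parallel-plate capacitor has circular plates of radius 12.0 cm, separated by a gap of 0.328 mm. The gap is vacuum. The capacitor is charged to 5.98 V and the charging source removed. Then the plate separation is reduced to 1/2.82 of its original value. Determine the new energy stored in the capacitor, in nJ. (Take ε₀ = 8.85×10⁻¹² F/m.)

A = π(12.0 cm)² = 4.52×10⁻² m².
Initially C₁ = ε₀A/d = 8.85×10⁻¹² × 4.52×10⁻² / 3.28×10⁻⁴ = 1.22×10⁻⁹ F.
U₁ = 2.18×10⁻⁸ J.
Isolated ⇒ Q is held fixed. C₂ = 2.82 C₁ and U = Q²/(2C), so U₂/U₁ = C₁/C₂ = 0.355.
U₂ = 0.355 × 2.18×10⁻⁸ = 7.74×10⁻⁹ J.

U ≈ 7.74 nJ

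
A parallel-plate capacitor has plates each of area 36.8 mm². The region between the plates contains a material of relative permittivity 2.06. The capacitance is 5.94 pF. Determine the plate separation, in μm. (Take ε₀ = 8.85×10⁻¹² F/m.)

A = 36.8 mm² = 3.68×10⁻⁵ m².
d = κε₀A/C = 2.06 × 8.85×10⁻¹² × 3.68×10⁻⁵ / 5.94×10⁻¹² = 1.13×10⁻⁴ m.

113 μm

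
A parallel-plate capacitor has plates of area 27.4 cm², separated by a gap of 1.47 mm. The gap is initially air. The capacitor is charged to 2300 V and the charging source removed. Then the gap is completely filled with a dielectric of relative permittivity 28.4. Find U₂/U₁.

Isolated ⇒ Q is held fixed.
C₂ = 28.4 C₁ and U = Q²/(2C), so U₂/U₁ = C₁/C₂ = 0.0352.

U₂/U₁ ≈ 0.0352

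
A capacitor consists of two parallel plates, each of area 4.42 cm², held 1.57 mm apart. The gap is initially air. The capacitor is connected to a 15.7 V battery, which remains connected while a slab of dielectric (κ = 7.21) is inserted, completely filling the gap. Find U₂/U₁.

Battery connected ⇒ V is held fixed.
C₂ = 7.21 C₁ and U = ½CV², so U₂/U₁ = C₂/C₁ = 7.21.

7.21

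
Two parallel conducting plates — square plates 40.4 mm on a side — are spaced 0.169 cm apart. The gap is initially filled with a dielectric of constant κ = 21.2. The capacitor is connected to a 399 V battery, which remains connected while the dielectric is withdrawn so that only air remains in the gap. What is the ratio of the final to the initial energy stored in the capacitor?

Battery connected ⇒ V is held fixed.
C₂ = 0.0472 C₁ and U = ½CV², so U₂/U₁ = C₂/C₁ = 0.0472.

U₂/U₁ ≈ 0.0472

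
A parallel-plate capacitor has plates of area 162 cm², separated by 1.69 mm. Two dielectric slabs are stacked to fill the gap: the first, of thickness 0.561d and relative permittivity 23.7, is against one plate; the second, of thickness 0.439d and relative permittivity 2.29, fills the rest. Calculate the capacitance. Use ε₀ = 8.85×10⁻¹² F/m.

394 pF

A = 162 cm² = 1.62×10⁻² m².
Stacked slabs ⇒ two capacitors in series, each with the full plate area.
C₁ = κ₁ε₀A/d₁ = 23.7 × 8.85×10⁻¹² × 1.62×10⁻² / 9.48×10⁻⁴ = 3.58×10⁻⁹ F.
C₂ = κ₂ε₀A/d₂ = 2.29 × 8.85×10⁻¹² × 1.62×10⁻² / 7.42×10⁻⁴ = 4.43×10⁻¹⁰ F.
C = (1/C₁ + 1/C₂)⁻¹ = 3.94×10⁻¹⁰ F.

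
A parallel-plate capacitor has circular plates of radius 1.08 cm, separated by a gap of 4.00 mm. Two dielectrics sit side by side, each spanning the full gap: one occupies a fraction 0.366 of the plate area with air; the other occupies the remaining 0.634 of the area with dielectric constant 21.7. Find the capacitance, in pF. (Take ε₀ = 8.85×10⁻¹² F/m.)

C ≈ 11.5 pF

A = π(1.08 cm)² = 3.66×10⁻⁴ m².
Side-by-side slabs ⇒ two capacitors in parallel, each spanning the full gap.
C₁ = κ₁ε₀A₁/d = 1.00 × 8.85×10⁻¹² × 1.34×10⁻⁴ / 4.00×10⁻³ = 2.97×10⁻¹³ F.
C₂ = κ₂ε₀A₂/d = 21.7 × 8.85×10⁻¹² × 2.32×10⁻⁴ / 4.00×10⁻³ = 1.12×10⁻¹¹ F.
C = C₁ + C₂ = 1.15×10⁻¹¹ F.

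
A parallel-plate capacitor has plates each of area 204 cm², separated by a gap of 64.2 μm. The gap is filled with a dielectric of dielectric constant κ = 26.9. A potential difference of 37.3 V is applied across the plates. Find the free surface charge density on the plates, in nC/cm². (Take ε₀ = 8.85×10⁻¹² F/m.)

A = 204 cm² = 2.04×10⁻² m².
C = κε₀A/d = 26.9 × 8.85×10⁻¹² × 2.04×10⁻² / 6.42×10⁻⁵ = 7.56×10⁻⁸ F.
σ = Q/A = CV/A = 7.56×10⁻⁸ × 37.3 / 2.04×10⁻² = 1.38×10⁻⁴ C/m².

σ ≈ 13.8 nC/cm²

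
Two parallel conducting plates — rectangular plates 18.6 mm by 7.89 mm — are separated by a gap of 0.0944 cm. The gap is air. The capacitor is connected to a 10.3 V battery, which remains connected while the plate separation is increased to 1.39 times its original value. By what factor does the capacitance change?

C₂/C₁ ≈ 0.719

C = ε₀A/d scales as 1/d, so C₂/C₁ = d₁/d₂ = 1/1.39 = 0.719.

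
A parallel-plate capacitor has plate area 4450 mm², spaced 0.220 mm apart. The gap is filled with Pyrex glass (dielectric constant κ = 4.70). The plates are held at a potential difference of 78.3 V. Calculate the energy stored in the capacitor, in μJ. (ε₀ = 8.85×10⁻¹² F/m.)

A = 4450 mm² = 4.45×10⁻³ m².
C = κε₀A/d = 4.70 × 8.85×10⁻¹² × 4.45×10⁻³ / 2.20×10⁻⁴ = 8.41×10⁻¹⁰ F.
U = ½CV² = ½ × 8.41×10⁻¹⁰ × (78.3)² = 2.58×10⁻⁶ J.

2.58 μJ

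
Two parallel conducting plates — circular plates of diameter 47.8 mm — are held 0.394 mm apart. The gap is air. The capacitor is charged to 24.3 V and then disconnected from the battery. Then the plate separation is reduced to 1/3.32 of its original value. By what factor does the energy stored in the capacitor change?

Isolated ⇒ Q is held fixed.
C₂ = 3.32 C₁ and U = Q²/(2C), so U₂/U₁ = C₁/C₂ = 0.301.

0.301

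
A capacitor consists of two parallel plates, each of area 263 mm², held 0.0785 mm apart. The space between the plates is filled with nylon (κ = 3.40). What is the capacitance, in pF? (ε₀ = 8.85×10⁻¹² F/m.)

101 pF

A = 263 mm² = 2.63×10⁻⁴ m².
C = κε₀A/d = 3.40 × 8.85×10⁻¹² × 2.63×10⁻⁴ / 7.85×10⁻⁵ = 1.01×10⁻¹⁰ F.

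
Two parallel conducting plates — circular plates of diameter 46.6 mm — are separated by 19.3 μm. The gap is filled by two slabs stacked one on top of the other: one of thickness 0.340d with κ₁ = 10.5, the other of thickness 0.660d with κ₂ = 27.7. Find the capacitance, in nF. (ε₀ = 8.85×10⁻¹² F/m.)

C ≈ 13.9 nF

A = π(46.6/2 mm)² = 1.71×10⁻³ m².
Stacked slabs ⇒ two capacitors in series, each with the full plate area.
C₁ = κ₁ε₀A/d₁ = 10.5 × 8.85×10⁻¹² × 1.71×10⁻³ / 6.56×10⁻⁶ = 2.42×10⁻⁸ F.
C₂ = κ₂ε₀A/d₂ = 27.7 × 8.85×10⁻¹² × 1.71×10⁻³ / 1.27×10⁻⁵ = 3.28×10⁻⁸ F.
C = (1/C₁ + 1/C₂)⁻¹ = 1.39×10⁻⁸ F.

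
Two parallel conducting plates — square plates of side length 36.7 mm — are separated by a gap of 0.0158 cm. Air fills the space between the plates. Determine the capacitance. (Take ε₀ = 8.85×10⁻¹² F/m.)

A = (36.7 mm)² = 1.35×10⁻³ m².
C = ε₀A/d = 8.85×10⁻¹² × 1.35×10⁻³ / 1.58×10⁻⁴ = 7.54×10⁻¹¹ F.

C ≈ 75.4 pF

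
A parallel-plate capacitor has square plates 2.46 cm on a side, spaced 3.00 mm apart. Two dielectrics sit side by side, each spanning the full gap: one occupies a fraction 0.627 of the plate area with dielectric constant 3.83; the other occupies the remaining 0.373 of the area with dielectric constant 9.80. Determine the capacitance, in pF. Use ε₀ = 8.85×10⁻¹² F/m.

C ≈ 10.8 pF

A = (2.46 cm)² = 6.05×10⁻⁴ m².
Side-by-side slabs ⇒ two capacitors in parallel, each spanning the full gap.
C₁ = κ₁ε₀A₁/d = 3.83 × 8.85×10⁻¹² × 3.79×10⁻⁴ / 3.00×10⁻³ = 4.29×10⁻¹² F.
C₂ = κ₂ε₀A₂/d = 9.80 × 8.85×10⁻¹² × 2.26×10⁻⁴ / 3.00×10⁻³ = 6.53×10⁻¹² F.
C = C₁ + C₂ = 1.08×10⁻¹¹ F.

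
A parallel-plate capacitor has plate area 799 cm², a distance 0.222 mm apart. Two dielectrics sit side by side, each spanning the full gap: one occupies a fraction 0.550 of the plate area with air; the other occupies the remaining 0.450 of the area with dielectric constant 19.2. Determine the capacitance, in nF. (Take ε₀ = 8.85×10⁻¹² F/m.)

C ≈ 29.3 nF

A = 799 cm² = 7.99×10⁻² m².
Side-by-side slabs ⇒ two capacitors in parallel, each spanning the full gap.
C₁ = κ₁ε₀A₁/d = 1.00 × 8.85×10⁻¹² × 4.39×10⁻² / 2.22×10⁻⁴ = 1.75×10⁻⁹ F.
C₂ = κ₂ε₀A₂/d = 19.2 × 8.85×10⁻¹² × 3.60×10⁻² / 2.22×10⁻⁴ = 2.75×10⁻⁸ F.
C = C₁ + C₂ = 2.93×10⁻⁸ F.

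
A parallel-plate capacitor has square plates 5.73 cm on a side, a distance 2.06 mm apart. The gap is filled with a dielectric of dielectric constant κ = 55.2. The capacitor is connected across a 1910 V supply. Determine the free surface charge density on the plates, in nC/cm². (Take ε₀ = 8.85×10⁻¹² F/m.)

σ ≈ 45.3 nC/cm²

A = (5.73 cm)² = 3.28×10⁻³ m².
C = κε₀A/d = 55.2 × 8.85×10⁻¹² × 3.28×10⁻³ / 2.06×10⁻³ = 7.79×10⁻¹⁰ F.
σ = Q/A = CV/A = 7.79×10⁻¹⁰ × 1910 / 3.28×10⁻³ = 4.53×10⁻⁴ C/m².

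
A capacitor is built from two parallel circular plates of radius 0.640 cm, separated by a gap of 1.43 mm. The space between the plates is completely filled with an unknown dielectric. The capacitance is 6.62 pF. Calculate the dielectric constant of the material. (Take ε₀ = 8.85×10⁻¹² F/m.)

8.31

A = π(0.640 cm)² = 1.29×10⁻⁴ m².
κ = Cd/(ε₀A) = 6.62×10⁻¹² × 1.43×10⁻³ / (8.85×10⁻¹² × 1.29×10⁻⁴) = 8.31.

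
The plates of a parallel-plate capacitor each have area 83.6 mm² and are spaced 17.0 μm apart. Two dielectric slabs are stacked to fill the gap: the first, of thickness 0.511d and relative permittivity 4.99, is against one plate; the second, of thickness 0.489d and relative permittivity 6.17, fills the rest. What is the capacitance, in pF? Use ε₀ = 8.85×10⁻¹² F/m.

C ≈ 240 pF

A = 83.6 mm² = 8.36×10⁻⁵ m².
Stacked slabs ⇒ two capacitors in series, each with the full plate area.
C₁ = κ₁ε₀A/d₁ = 4.99 × 8.85×10⁻¹² × 8.36×10⁻⁵ / 8.69×10⁻⁶ = 4.25×10⁻¹⁰ F.
C₂ = κ₂ε₀A/d₂ = 6.17 × 8.85×10⁻¹² × 8.36×10⁻⁵ / 8.31×10⁻⁶ = 5.49×10⁻¹⁰ F.
C = (1/C₁ + 1/C₂)⁻¹ = 2.40×10⁻¹⁰ F.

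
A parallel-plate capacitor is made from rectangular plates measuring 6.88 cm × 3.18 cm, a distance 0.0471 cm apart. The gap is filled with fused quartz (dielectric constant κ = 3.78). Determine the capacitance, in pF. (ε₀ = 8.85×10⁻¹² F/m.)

A = 6.88 × 3.18 cm² = 2.19×10⁻³ m².
C = κε₀A/d = 3.78 × 8.85×10⁻¹² × 2.19×10⁻³ / 4.71×10⁻⁴ = 1.55×10⁻¹⁰ F.

C ≈ 155 pF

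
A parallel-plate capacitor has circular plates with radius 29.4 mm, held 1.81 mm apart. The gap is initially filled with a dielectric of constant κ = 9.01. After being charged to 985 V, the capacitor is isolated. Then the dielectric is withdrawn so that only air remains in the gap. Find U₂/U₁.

U₂/U₁ ≈ 9.01

Isolated ⇒ Q is held fixed.
C₂ = 0.111 C₁ and U = Q²/(2C), so U₂/U₁ = C₁/C₂ = 9.01.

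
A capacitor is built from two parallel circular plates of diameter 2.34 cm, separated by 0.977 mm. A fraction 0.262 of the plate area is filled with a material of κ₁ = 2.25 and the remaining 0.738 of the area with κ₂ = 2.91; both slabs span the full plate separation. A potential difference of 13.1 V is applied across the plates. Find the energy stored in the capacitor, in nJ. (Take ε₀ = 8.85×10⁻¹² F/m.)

0.915 nJ

A = π(2.34/2 cm)² = 4.30×10⁻⁴ m².
Side-by-side slabs ⇒ two capacitors in parallel, each spanning the full gap.
C₁ = κ₁ε₀A₁/d = 2.25 × 8.85×10⁻¹² × 1.13×10⁻⁴ / 9.77×10⁻⁴ = 2.30×10⁻¹² F.
C₂ = κ₂ε₀A₂/d = 2.91 × 8.85×10⁻¹² × 3.17×10⁻⁴ / 9.77×10⁻⁴ = 8.37×10⁻¹² F.
C = C₁ + C₂ = 1.07×10⁻¹¹ F.
U = ½CV² = ½ × 1.07×10⁻¹¹ × (13.1)² = 9.15×10⁻¹⁰ J.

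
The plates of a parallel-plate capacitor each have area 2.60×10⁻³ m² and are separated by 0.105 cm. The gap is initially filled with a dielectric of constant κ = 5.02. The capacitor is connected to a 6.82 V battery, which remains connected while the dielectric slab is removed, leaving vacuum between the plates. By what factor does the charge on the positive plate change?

Battery connected ⇒ V is held fixed.
C₂ = 0.199 C₁ and Q = CV, so Q₂/Q₁ = C₂/C₁ = 0.199.

0.199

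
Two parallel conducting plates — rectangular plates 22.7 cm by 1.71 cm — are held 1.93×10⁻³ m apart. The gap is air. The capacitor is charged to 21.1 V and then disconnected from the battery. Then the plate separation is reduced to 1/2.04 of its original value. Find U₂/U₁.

Isolated ⇒ Q is held fixed.
C₂ = 2.04 C₁ and U = Q²/(2C), so U₂/U₁ = C₁/C₂ = 0.490.

U₂/U₁ ≈ 0.490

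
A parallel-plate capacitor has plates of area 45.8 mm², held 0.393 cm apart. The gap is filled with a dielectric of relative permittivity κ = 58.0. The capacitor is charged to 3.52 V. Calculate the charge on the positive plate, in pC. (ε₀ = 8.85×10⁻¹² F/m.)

21.1 pC

A = 45.8 mm² = 4.58×10⁻⁵ m².
C = κε₀A/d = 58.0 × 8.85×10⁻¹² × 4.58×10⁻⁵ / 3.93×10⁻³ = 5.98×10⁻¹² F.
Q = CV = 5.98×10⁻¹² × 3.52 = 2.11×10⁻¹¹ C.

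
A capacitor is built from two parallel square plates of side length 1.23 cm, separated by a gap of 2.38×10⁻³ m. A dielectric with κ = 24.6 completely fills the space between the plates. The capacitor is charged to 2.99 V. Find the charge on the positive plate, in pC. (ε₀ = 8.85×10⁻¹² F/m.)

A = (1.23 cm)² = 1.51×10⁻⁴ m².
C = κε₀A/d = 24.6 × 8.85×10⁻¹² × 1.51×10⁻⁴ / 2.38×10⁻³ = 1.38×10⁻¹¹ F.
Q = CV = 1.38×10⁻¹¹ × 2.99 = 4.14×10⁻¹¹ C.

Q ≈ 41.4 pC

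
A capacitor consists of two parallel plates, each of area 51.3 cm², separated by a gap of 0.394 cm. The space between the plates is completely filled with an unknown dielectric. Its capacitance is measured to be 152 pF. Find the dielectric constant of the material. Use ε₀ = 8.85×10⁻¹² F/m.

κ ≈ 13.2

A = 51.3 cm² = 5.13×10⁻³ m².
κ = Cd/(ε₀A) = 1.52×10⁻¹⁰ × 3.94×10⁻³ / (8.85×10⁻¹² × 5.13×10⁻³) = 13.2.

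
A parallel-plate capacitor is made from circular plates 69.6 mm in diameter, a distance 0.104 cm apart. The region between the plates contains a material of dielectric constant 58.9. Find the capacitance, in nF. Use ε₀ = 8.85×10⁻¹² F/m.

1.91 nF

A = π(69.6/2 mm)² = 3.80×10⁻³ m².
C = κε₀A/d = 58.9 × 8.85×10⁻¹² × 3.80×10⁻³ / 1.04×10⁻³ = 1.91×10⁻⁹ F.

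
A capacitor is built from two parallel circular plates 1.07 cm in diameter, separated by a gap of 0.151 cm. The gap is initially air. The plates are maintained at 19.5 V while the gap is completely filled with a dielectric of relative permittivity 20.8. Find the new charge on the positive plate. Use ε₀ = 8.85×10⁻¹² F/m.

A = π(1.07/2 cm)² = 8.99×10⁻⁵ m².
Initially C₁ = ε₀A/d = 8.85×10⁻¹² × 8.99×10⁻⁵ / 1.51×10⁻³ = 5.27×10⁻¹³ F.
Q₁ = 1.03×10⁻¹¹ C.
Battery connected ⇒ V is held fixed. C₂ = 20.8 C₁ and Q = CV, so Q₂/Q₁ = C₂/C₁ = 20.8.
Q₂ = 20.8 × 1.03×10⁻¹¹ = 2.14×10⁻¹⁰ C.

214 pC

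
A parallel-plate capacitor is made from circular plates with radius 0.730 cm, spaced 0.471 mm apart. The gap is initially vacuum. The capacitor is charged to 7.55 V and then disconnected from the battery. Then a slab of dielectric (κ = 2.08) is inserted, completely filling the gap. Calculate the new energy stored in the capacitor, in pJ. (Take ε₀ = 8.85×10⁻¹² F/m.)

U ≈ 43.1 pJ

A = π(0.730 cm)² = 1.67×10⁻⁴ m².
Initially C₁ = ε₀A/d = 8.85×10⁻¹² × 1.67×10⁻⁴ / 4.71×10⁻⁴ = 3.15×10⁻¹² F.
U₁ = 8.97×10⁻¹¹ J.
Isolated ⇒ Q is held fixed. C₂ = 2.08 C₁ and U = Q²/(2C), so U₂/U₁ = C₁/C₂ = 0.481.
U₂ = 0.481 × 8.97×10⁻¹¹ = 4.31×10⁻¹¹ J.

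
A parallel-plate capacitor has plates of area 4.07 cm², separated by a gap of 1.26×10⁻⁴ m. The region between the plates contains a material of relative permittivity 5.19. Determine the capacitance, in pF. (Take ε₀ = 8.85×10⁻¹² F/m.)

A = 4.07 cm² = 4.07×10⁻⁴ m².
C = κε₀A/d = 5.19 × 8.85×10⁻¹² × 4.07×10⁻⁴ / 1.26×10⁻⁴ = 1.48×10⁻¹⁰ F.

C ≈ 148 pF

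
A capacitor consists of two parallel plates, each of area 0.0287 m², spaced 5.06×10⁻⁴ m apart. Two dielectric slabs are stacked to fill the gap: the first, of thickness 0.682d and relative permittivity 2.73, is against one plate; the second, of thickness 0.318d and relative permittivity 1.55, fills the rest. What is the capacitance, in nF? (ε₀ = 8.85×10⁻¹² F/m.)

C ≈ 1.10 nF

Stacked slabs ⇒ two capacitors in series, each with the full plate area.
C₁ = κ₁ε₀A/d₁ = 2.73 × 8.85×10⁻¹² × 2.87×10⁻² / 3.45×10⁻⁴ = 2.01×10⁻⁹ F.
C₂ = κ₂ε₀A/d₂ = 1.55 × 8.85×10⁻¹² × 2.87×10⁻² / 1.61×10⁻⁴ = 2.45×10⁻⁹ F.
C = (1/C₁ + 1/C₂)⁻¹ = 1.10×10⁻⁹ F.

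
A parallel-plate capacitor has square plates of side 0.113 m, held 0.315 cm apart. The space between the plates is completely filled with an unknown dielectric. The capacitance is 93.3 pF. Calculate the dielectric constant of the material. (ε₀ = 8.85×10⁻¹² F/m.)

A = (0.113 m)² = 1.28×10⁻² m².
κ = Cd/(ε₀A) = 9.33×10⁻¹¹ × 3.15×10⁻³ / (8.85×10⁻¹² × 1.28×10⁻²) = 2.60.

κ ≈ 2.60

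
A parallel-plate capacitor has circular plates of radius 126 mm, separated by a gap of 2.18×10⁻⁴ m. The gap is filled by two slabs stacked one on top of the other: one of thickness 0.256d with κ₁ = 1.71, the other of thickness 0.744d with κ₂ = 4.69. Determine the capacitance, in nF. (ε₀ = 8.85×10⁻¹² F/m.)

A = π(126 mm)² = 4.99×10⁻² m².
Stacked slabs ⇒ two capacitors in series, each with the full plate area.
C₁ = κ₁ε₀A/d₁ = 1.71 × 8.85×10⁻¹² × 4.99×10⁻² / 5.58×10⁻⁵ = 1.35×10⁻⁸ F.
C₂ = κ₂ε₀A/d₂ = 4.69 × 8.85×10⁻¹² × 4.99×10⁻² / 1.62×10⁻⁴ = 1.28×10⁻⁸ F.
C = (1/C₁ + 1/C₂)⁻¹ = 6.57×10⁻⁹ F.

6.57 nF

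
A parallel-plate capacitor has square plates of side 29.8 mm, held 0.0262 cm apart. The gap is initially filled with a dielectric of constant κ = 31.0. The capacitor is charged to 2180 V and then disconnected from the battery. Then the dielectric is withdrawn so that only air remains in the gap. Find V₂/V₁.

Isolated ⇒ Q is held fixed.
C₂ = 0.0323 C₁ and V = Q/C, so V₂/V₁ = C₁/C₂ = 31.0.

31.0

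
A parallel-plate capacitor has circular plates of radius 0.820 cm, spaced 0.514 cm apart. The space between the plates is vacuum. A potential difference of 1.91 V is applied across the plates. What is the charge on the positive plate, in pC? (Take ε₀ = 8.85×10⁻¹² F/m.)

Q ≈ 0.695 pC

A = π(0.820 cm)² = 2.11×10⁻⁴ m².
C = ε₀A/d = 8.85×10⁻¹² × 2.11×10⁻⁴ / 5.14×10⁻³ = 3.64×10⁻¹³ F.
Q = CV = 3.64×10⁻¹³ × 1.91 = 6.95×10⁻¹³ C.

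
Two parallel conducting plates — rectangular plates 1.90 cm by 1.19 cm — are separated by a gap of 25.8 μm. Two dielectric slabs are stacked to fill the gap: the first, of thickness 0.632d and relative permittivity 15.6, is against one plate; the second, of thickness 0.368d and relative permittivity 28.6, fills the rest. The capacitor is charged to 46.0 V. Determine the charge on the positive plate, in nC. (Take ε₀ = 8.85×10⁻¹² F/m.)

A = 1.90 × 1.19 cm² = 2.26×10⁻⁴ m².
Stacked slabs ⇒ two capacitors in series, each with the full plate area.
C₁ = κ₁ε₀A/d₁ = 15.6 × 8.85×10⁻¹² × 2.26×10⁻⁴ / 1.63×10⁻⁵ = 1.91×10⁻⁹ F.
C₂ = κ₂ε₀A/d₂ = 28.6 × 8.85×10⁻¹² × 2.26×10⁻⁴ / 9.49×10⁻⁶ = 6.03×10⁻⁹ F.
C = (1/C₁ + 1/C₂)⁻¹ = 1.45×10⁻⁹ F.
Q = CV = 1.45×10⁻⁹ × 46.0 = 6.68×10⁻⁸ C.

66.8 nC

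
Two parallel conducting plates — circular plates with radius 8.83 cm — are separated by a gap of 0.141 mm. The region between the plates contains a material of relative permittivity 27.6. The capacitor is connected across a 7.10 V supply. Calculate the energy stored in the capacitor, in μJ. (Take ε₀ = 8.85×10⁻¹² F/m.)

A = π(8.83 cm)² = 2.45×10⁻² m².
C = κε₀A/d = 27.6 × 8.85×10⁻¹² × 2.45×10⁻² / 1.41×10⁻⁴ = 4.24×10⁻⁸ F.
U = ½CV² = ½ × 4.24×10⁻⁸ × (7.10)² = 1.07×10⁻⁶ J.

U ≈ 1.07 μJ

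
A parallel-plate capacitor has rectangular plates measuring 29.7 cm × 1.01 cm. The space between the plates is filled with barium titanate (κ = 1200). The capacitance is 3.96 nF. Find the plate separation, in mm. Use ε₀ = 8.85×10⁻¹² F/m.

8.04 mm

A = 29.7 × 1.01 cm² = 3.00×10⁻³ m².
d = κε₀A/C = 1200 × 8.85×10⁻¹² × 3.00×10⁻³ / 3.96×10⁻⁹ = 8.04×10⁻³ m.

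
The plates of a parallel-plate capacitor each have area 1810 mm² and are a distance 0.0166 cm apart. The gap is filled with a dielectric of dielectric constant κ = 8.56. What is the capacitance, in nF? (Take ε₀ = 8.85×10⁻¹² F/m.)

A = 1810 mm² = 1.81×10⁻³ m².
C = κε₀A/d = 8.56 × 8.85×10⁻¹² × 1.81×10⁻³ / 1.66×10⁻⁴ = 8.26×10⁻¹⁰ F.

C ≈ 0.826 nF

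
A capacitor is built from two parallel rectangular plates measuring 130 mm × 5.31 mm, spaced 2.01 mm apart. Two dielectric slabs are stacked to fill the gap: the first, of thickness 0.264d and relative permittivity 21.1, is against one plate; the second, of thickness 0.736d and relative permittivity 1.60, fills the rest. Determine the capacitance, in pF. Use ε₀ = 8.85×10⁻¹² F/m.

A = 130 × 5.31 mm² = 6.90×10⁻⁴ m².
Stacked slabs ⇒ two capacitors in series, each with the full plate area.
C₁ = κ₁ε₀A/d₁ = 21.1 × 8.85×10⁻¹² × 6.90×10⁻⁴ / 5.31×10⁻⁴ = 2.43×10⁻¹⁰ F.
C₂ = κ₂ε₀A/d₂ = 1.60 × 8.85×10⁻¹² × 6.90×10⁻⁴ / 1.48×10⁻³ = 6.61×10⁻¹² F.
C = (1/C₁ + 1/C₂)⁻¹ = 6.43×10⁻¹² F.

C ≈ 6.43 pF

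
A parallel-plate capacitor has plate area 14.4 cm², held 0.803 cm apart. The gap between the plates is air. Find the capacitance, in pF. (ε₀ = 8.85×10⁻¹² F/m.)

A = 14.4 cm² = 1.44×10⁻³ m².
C = ε₀A/d = 8.85×10⁻¹² × 1.44×10⁻³ / 8.03×10⁻³ = 1.59×10⁻¹² F.

C ≈ 1.59 pF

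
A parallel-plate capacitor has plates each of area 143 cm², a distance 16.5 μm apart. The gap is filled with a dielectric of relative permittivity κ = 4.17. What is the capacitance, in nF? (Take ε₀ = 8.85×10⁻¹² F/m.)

A = 143 cm² = 1.43×10⁻² m².
C = κε₀A/d = 4.17 × 8.85×10⁻¹² × 1.43×10⁻² / 1.65×10⁻⁵ = 3.20×10⁻⁸ F.

32.0 nF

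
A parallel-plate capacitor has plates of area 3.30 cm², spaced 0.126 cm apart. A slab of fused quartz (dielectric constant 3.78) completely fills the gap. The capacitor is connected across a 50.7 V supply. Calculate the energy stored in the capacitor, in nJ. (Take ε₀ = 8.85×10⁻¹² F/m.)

A = 3.30 cm² = 3.30×10⁻⁴ m².
C = κε₀A/d = 3.78 × 8.85×10⁻¹² × 3.30×10⁻⁴ / 1.26×10⁻³ = 8.76×10⁻¹² F.
U = ½CV² = ½ × 8.76×10⁻¹² × (50.7)² = 1.13×10⁻⁸ J.

11.3 nJ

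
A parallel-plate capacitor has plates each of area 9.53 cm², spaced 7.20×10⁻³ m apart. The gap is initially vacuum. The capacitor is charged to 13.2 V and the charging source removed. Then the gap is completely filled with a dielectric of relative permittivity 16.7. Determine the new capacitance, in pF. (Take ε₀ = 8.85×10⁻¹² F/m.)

C ≈ 19.6 pF

A = 9.53 cm² = 9.53×10⁻⁴ m².
Initially C₁ = ε₀A/d = 8.85×10⁻¹² × 9.53×10⁻⁴ / 7.20×10⁻³ = 1.17×10⁻¹² F.
C = κε₀A/d scales with κ, so C₂/C₁ = κ = 16.7.
C₂ = 16.7 × 1.17×10⁻¹² = 1.96×10⁻¹¹ F.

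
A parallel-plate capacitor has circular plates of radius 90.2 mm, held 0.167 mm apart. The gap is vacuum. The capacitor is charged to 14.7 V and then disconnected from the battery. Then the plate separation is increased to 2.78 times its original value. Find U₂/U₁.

U₂/U₁ ≈ 2.78

Isolated ⇒ Q is held fixed.
C₂ = 0.360 C₁ and U = Q²/(2C), so U₂/U₁ = C₁/C₂ = 2.78.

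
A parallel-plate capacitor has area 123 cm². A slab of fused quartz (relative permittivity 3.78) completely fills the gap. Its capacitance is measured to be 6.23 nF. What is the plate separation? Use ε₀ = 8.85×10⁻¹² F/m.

d ≈ 66.0 μm

A = 123 cm² = 1.23×10⁻² m².
d = κε₀A/C = 3.78 × 8.85×10⁻¹² × 1.23×10⁻² / 6.23×10⁻⁹ = 6.60×10⁻⁵ m.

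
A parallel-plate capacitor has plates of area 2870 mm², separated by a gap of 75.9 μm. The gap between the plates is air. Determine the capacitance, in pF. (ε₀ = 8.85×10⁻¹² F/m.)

A = 2870 mm² = 2.87×10⁻³ m².
C = ε₀A/d = 8.85×10⁻¹² × 2.87×10⁻³ / 7.59×10⁻⁵ = 3.35×10⁻¹⁰ F.

335 pF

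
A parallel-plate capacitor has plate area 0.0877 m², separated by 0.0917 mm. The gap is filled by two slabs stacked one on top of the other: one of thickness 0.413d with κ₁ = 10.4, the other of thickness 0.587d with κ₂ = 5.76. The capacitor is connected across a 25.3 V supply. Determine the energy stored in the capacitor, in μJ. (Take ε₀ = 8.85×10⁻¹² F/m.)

Stacked slabs ⇒ two capacitors in series, each with the full plate area.
C₁ = κ₁ε₀A/d₁ = 10.4 × 8.85×10⁻¹² × 8.77×10⁻² / 3.79×10⁻⁵ = 2.13×10⁻⁷ F.
C₂ = κ₂ε₀A/d₂ = 5.76 × 8.85×10⁻¹² × 8.77×10⁻² / 5.38×10⁻⁵ = 8.31×10⁻⁸ F.
C = (1/C₁ + 1/C₂)⁻¹ = 5.98×10⁻⁸ F.
U = ½CV² = ½ × 5.98×10⁻⁸ × (25.3)² = 1.91×10⁻⁵ J.

U ≈ 19.1 μJ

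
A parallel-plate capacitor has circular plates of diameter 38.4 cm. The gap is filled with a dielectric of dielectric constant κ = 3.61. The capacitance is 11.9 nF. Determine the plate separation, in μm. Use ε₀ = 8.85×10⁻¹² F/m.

A = π(38.4/2 cm)² = 0.116 m².
d = κε₀A/C = 3.61 × 8.85×10⁻¹² × 0.116 / 1.19×10⁻⁸ = 3.11×10⁻⁴ m.

311 μm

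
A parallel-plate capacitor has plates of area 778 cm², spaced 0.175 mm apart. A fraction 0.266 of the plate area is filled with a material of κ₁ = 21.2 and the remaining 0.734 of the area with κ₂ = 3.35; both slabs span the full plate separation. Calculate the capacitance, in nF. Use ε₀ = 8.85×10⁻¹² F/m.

A = 778 cm² = 7.78×10⁻² m².
Side-by-side slabs ⇒ two capacitors in parallel, each spanning the full gap.
C₁ = κ₁ε₀A₁/d = 21.2 × 8.85×10⁻¹² × 2.07×10⁻² / 1.75×10⁻⁴ = 2.22×10⁻⁸ F.
C₂ = κ₂ε₀A₂/d = 3.35 × 8.85×10⁻¹² × 5.71×10⁻² / 1.75×10⁻⁴ = 9.67×10⁻⁹ F.
C = C₁ + C₂ = 3.19×10⁻⁸ F.

31.9 nF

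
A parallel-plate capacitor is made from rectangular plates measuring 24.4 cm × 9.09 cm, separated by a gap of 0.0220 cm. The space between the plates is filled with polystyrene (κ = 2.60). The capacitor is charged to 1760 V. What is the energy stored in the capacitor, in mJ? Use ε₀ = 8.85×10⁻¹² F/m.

A = 24.4 × 9.09 cm² = 2.22×10⁻² m².
C = κε₀A/d = 2.60 × 8.85×10⁻¹² × 2.22×10⁻² / 2.20×10⁻⁴ = 2.32×10⁻⁹ F.
U = ½CV² = ½ × 2.32×10⁻⁹ × (1760)² = 3.59×10⁻³ J.

3.59 mJ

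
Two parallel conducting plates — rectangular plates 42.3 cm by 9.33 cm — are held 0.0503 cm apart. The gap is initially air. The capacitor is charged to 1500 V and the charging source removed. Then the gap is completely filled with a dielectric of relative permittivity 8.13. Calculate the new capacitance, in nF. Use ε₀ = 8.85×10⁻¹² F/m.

5.65 nF

A = 42.3 × 9.33 cm² = 3.95×10⁻² m².
Initially C₁ = ε₀A/d = 8.85×10⁻¹² × 3.95×10⁻² / 5.03×10⁻⁴ = 6.94×10⁻¹⁰ F.
C = κε₀A/d scales with κ, so C₂/C₁ = κ = 8.13.
C₂ = 8.13 × 6.94×10⁻¹⁰ = 5.65×10⁻⁹ F.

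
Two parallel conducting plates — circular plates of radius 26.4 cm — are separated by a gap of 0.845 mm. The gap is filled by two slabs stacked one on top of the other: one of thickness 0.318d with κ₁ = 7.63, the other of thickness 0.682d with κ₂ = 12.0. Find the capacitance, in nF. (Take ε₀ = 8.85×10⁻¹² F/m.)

C ≈ 23.3 nF

A = π(26.4 cm)² = 0.219 m².
Stacked slabs ⇒ two capacitors in series, each with the full plate area.
C₁ = κ₁ε₀A/d₁ = 7.63 × 8.85×10⁻¹² × 0.219 / 2.69×10⁻⁴ = 5.50×10⁻⁸ F.
C₂ = κ₂ε₀A/d₂ = 12.0 × 8.85×10⁻¹² × 0.219 / 5.76×10⁻⁴ = 4.03×10⁻⁸ F.
C = (1/C₁ + 1/C₂)⁻¹ = 2.33×10⁻⁸ F.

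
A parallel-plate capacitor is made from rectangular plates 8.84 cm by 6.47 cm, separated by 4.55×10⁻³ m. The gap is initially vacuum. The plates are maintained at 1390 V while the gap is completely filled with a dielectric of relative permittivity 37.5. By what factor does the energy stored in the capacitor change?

Battery connected ⇒ V is held fixed.
C₂ = 37.5 C₁ and U = ½CV², so U₂/U₁ = C₂/C₁ = 37.5.

37.5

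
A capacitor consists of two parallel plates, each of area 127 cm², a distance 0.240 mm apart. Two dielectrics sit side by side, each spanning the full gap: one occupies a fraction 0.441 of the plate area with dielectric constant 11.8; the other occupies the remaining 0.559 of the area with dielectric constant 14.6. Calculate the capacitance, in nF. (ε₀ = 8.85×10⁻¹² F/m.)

A = 127 cm² = 1.27×10⁻² m².
Side-by-side slabs ⇒ two capacitors in parallel, each spanning the full gap.
C₁ = κ₁ε₀A₁/d = 11.8 × 8.85×10⁻¹² × 5.60×10⁻³ / 2.40×10⁻⁴ = 2.44×10⁻⁹ F.
C₂ = κ₂ε₀A₂/d = 14.6 × 8.85×10⁻¹² × 7.10×10⁻³ / 2.40×10⁻⁴ = 3.82×10⁻⁹ F.
C = C₁ + C₂ = 6.26×10⁻⁹ F.

6.26 nF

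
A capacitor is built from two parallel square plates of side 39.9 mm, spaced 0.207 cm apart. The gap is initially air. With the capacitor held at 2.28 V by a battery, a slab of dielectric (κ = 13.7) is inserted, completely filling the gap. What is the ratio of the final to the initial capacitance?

C₂/C₁ ≈ 13.7

C = κε₀A/d scales with κ, so C₂/C₁ = κ = 13.7.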